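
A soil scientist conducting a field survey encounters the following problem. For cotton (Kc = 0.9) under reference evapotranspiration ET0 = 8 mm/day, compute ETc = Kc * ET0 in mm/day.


ETc = Kc * ET0
    = 0.9 * 8
    = 7.20 mm/day


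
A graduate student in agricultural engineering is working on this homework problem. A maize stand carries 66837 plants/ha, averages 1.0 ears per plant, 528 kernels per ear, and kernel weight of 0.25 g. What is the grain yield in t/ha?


Y = density * ears * kernels * kw
  = 66837 * 1.0 * 528 * 0.25 g/ha
  = 8822484 g/ha
  = 8822.48 kg/ha = 8.82 t/ha


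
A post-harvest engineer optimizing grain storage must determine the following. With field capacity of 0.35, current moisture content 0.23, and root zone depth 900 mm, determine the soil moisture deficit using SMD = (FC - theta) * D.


SMD = (FC - theta) * D
    = (0.35 - 0.23) * 900
    = 0.120 * 900
    = 108 mm


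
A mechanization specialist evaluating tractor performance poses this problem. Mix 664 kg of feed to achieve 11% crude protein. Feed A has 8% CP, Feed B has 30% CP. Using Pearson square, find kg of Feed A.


parts_A = CP_b - target = 30 - 11 = 19
parts_B = target - CP_a = 11 - 8 = 3
total_parts = 19 + 3 = 22
Feed A = 664 * 19 / 22 = 573.45 kg
Feed B = 664 * 3 / 22 = 90.55 kg

573.45 kg


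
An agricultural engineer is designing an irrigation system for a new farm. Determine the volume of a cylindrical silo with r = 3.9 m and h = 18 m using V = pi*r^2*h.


V = pi * r^2 * h
  = pi * 3.9^2 * 18
  = pi * 15.21 * 18
  = 860.11 m^3


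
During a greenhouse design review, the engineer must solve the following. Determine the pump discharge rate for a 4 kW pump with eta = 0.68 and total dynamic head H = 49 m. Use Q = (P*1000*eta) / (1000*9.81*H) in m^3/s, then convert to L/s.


Q = (P * 1000 * eta) / (rho * g * H)
  = (4 * 1000 * 0.68) / (1000 * 9.81 * 49)
  = 2720 / 480690
  = 0.00566 m^3/s = 5.66 L/s


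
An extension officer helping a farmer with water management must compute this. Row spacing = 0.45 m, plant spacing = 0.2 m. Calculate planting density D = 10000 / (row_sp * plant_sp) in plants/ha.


D = 10000 / (row_sp * plant_sp)
  = 10000 / (0.45 * 0.2)
  = 10000 / 0.0900
  = 111111.11 plants/ha


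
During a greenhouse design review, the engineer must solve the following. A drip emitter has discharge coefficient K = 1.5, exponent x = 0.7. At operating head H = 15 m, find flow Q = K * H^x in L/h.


Q = K * H^x
  = 1.5 * 15^0.7
  = 1.5 * 6.6568
  = 9.99 L/h


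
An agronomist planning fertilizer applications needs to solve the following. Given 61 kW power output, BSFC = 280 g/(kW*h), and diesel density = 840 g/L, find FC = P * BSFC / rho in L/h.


FC = P * BSFC / rho_fuel
   = 61 * 280 / 840
   = 17080 / 840
   = 20.33 L/h


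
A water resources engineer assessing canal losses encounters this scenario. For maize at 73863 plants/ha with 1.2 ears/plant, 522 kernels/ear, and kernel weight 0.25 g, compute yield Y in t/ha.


Y = density * ears * kernels * kw
  = 73863 * 1.2 * 522 * 0.25 g/ha
  = 11566945.80 g/ha
  = 11566.95 kg/ha = 11.57 t/ha


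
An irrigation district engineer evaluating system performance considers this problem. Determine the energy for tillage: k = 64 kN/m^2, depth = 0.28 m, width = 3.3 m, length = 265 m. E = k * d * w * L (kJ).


E = k * d * w * L
  = 64 * 0.28 * 3.3 * 265
  = 15671.04 kJ


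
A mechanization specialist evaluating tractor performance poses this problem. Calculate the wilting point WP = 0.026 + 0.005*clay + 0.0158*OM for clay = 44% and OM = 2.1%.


WP = 0.026 + 0.005*44 + 0.0158*2.1
   = 0.026 + 0.2200 + 0.0332
   = 0.2792


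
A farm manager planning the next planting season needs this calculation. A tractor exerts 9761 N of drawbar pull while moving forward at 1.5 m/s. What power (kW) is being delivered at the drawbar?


P = F * v / 1000
  = 9761 * 1.5 / 1000
  = 14641.50 / 1000
  = 14.64 kW


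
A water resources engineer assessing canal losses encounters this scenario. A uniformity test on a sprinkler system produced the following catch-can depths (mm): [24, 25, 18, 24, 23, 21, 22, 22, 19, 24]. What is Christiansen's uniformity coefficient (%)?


xbar = 222 / 10 = 22.200
sum|xi - xbar| = 18
CU = 100 * (1 - 18 / (10 * 22.200))
   = 100 * (1 - 0.0811)
   = 91.89%


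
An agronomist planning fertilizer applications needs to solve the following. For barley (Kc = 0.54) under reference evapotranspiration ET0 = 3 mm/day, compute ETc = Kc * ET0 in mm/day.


ETc = Kc * ET0
    = 0.54 * 3
    = 1.62 mm/day


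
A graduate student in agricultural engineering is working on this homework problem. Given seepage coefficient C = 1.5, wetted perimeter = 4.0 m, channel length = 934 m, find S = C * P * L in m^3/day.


S = C * P * L
  = 1.5 * 4.0 * 934
  = 5604 m^3/day


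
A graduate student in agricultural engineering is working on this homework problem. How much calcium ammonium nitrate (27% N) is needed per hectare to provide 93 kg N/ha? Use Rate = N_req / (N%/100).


Rate = N_required / (N_content / 100)
     = 93 / (27 / 100)
     = 93 / 0.27
     = 344.44 kg/ha


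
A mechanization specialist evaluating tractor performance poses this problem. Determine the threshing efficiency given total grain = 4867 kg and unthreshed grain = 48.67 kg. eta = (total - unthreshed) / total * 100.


eta = (total - unthreshed) / total * 100
    = (4867 - 48.67) / 4867 * 100
    = 4818.33 / 4867 * 100
    = 99%


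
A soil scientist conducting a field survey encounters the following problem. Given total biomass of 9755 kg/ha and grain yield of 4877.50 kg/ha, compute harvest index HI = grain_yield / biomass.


HI = grain_yield / biomass
   = 4877.50 / 9755
   = 0.50


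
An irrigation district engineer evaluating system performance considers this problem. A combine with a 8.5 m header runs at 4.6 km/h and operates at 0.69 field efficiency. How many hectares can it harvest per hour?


C = w * v * eta_f / 10
  = 8.5 * 4.6 * 0.69 / 10
  = 26.98 / 10
  = 2.70 ha/h


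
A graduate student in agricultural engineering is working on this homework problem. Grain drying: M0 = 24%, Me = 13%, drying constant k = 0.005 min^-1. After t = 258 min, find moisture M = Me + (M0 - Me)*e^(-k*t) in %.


M = Me + (M0 - Me) * e^(-k*t)
  = 13 + (24 - 13) * e^(-0.005*258)
  = 13 + 11 * e^(-1.290)
  = 13 + 11 * 0.27527
  = 13 + 3.0280
  = 16.03%


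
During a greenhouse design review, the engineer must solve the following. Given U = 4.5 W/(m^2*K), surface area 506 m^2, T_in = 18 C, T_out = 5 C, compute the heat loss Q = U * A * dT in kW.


dT = 18 - (5) = 13 K
Q = U * A * dT
  = 4.5 * 506 * 13
  = 29601 W = 29.60 kW


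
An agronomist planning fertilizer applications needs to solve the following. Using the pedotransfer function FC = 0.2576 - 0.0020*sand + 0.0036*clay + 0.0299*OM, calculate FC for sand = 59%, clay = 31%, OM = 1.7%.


FC = 0.2576 - 0.0020*59 + 0.0036*31 + 0.0299*1.7
   = 0.2576 - 0.1180 + 0.1116 + 0.0508
   = 0.3020


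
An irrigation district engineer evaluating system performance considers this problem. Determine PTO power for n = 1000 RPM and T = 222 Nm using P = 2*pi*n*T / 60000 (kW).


P = 2*pi*n*T / 60000
  = 2*pi * 1000 * 222 / 60000
  = 1394867.14 / 60000
  = 23.25 kW


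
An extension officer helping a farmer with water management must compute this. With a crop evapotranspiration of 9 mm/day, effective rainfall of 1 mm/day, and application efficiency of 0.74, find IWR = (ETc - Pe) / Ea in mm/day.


IWR = (ETc - Pe) / Ea
    = (9 - 1) / 0.74
    = 8 / 0.74
    = 10.81 mm/day


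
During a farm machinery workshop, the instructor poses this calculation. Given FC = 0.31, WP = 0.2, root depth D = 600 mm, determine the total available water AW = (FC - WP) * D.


AW = (FC - WP) * D
   = (0.31 - 0.2) * 600
   = 0.11 * 600
   = 66 mm


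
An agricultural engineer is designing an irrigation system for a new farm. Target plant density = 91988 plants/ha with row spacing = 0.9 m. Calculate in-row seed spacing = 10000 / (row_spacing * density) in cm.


spacing = 10000 / (row_sp * density)
        = 10000 / (0.9 * 91988)
        = 10000 / 82789.20
        = 0.12079 m = 12.08 cm


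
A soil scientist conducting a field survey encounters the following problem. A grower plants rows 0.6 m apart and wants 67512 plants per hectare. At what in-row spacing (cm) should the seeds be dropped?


spacing = 10000 / (row_sp * density)
        = 10000 / (0.6 * 67512)
        = 10000 / 40507.20
        = 0.24687 m = 24.69 cm


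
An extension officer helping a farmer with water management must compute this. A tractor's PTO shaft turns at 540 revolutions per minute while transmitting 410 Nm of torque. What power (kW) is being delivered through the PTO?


P = 2*pi*n*T / 60000
  = 2*pi * 540 * 410 / 60000
  = 1391097.23 / 60000
  = 23.18 kW


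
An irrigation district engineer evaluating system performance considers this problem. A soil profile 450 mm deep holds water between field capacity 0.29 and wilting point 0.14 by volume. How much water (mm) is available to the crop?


AW = (FC - WP) * D
   = (0.29 - 0.14) * 450
   = 0.15 * 450
   = 67.50 mm


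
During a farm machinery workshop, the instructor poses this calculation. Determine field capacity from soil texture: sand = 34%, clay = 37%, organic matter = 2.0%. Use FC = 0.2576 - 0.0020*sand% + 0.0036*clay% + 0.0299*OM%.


FC = 0.2576 - 0.0020*34 + 0.0036*37 + 0.0299*2.0
   = 0.2576 - 0.0680 + 0.1332 + 0.0598
   = 0.3826


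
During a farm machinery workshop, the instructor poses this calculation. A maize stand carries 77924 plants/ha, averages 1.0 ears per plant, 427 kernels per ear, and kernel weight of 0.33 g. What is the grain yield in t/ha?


Y = density * ears * kernels * kw
  = 77924 * 1.0 * 427 * 0.33 g/ha
  = 10980270.84 g/ha
  = 10980.27 kg/ha = 10.98 t/ha


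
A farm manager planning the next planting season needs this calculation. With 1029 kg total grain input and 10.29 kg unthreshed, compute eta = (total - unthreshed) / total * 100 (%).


eta = (total - unthreshed) / total * 100
    = (1029 - 10.29) / 1029 * 100
    = 1018.71 / 1029 * 100
    = 99%


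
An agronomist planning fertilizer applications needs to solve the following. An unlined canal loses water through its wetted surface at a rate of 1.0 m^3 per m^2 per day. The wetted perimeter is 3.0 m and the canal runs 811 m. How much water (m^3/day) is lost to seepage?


S = C * P * L
  = 1.0 * 3.0 * 811
  = 2433 m^3/day


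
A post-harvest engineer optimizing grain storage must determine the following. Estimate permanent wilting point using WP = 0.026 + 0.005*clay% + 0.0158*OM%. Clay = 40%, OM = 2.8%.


WP = 0.026 + 0.005*40 + 0.0158*2.8
   = 0.026 + 0.2000 + 0.0442
   = 0.2702


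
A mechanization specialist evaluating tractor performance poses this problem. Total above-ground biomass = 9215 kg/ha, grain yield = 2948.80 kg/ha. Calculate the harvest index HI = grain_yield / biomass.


HI = grain_yield / biomass
   = 2948.80 / 9215
   = 0.32


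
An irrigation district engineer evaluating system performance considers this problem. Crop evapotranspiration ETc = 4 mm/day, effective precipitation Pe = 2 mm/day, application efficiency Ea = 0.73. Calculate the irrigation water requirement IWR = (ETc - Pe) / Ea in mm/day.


IWR = (ETc - Pe) / Ea
    = (4 - 2) / 0.73
    = 2 / 0.73
    = 2.74 mm/day


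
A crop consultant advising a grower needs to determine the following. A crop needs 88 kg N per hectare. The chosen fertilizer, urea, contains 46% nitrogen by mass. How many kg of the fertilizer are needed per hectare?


Rate = N_required / (N_content / 100)
     = 88 / (46 / 100)
     = 88 / 0.46
     = 191.30 kg/ha


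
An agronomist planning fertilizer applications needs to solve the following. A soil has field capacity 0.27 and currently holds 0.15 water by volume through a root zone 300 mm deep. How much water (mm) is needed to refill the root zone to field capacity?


SMD = (FC - theta) * D
    = (0.27 - 0.15) * 300
    = 0.120 * 300
    = 36 mm


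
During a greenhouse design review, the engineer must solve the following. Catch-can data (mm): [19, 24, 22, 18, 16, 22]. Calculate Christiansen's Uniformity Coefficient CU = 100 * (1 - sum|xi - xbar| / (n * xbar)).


xbar = 121 / 6 = 20.167
sum|xi - xbar| = 15
CU = 100 * (1 - 15 / (6 * 20.167))
   = 100 * (1 - 0.1240)
   = 87.60%


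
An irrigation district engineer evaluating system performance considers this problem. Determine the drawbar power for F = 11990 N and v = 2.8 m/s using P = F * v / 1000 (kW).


P = F * v / 1000
  = 11990 * 2.8 / 1000
  = 33572 / 1000
  = 33.57 kW


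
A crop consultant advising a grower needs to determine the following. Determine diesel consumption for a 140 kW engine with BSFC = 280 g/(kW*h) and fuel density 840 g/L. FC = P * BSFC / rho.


FC = P * BSFC / rho_fuel
   = 140 * 280 / 840
   = 39200 / 840
   = 46.67 L/h


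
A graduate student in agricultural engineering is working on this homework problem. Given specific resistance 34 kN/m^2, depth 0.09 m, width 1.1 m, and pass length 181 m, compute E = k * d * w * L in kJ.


E = k * d * w * L
  = 34 * 0.09 * 1.1 * 181
  = 609.25 kJ


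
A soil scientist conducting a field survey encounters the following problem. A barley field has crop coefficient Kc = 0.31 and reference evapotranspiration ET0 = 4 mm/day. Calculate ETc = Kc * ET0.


ETc = Kc * ET0
    = 0.31 * 4
    = 1.24 mm/day


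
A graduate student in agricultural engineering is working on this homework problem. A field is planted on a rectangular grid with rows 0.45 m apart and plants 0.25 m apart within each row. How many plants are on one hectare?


D = 10000 / (row_sp * plant_sp)
  = 10000 / (0.45 * 0.25)
  = 10000 / 0.1125
  = 88888.89 plants/ha


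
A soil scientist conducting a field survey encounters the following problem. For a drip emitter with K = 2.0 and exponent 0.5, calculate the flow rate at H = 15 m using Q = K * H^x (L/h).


Q = K * H^x
  = 2.0 * 15^0.5
  = 2.0 * 3.8730
  = 7.75 L/h


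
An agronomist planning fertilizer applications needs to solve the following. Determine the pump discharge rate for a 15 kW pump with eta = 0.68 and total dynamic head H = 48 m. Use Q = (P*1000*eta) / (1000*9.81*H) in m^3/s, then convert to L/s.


Q = (P * 1000 * eta) / (rho * g * H)
  = (15 * 1000 * 0.68) / (1000 * 9.81 * 48)
  = 10200 / 470880
  = 0.02166 m^3/s = 21.66 L/s


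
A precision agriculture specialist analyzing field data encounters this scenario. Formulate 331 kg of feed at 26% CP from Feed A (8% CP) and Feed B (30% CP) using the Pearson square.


parts_A = CP_b - target = 30 - 26 = 4
parts_B = target - CP_a = 26 - 8 = 18
total_parts = 4 + 18 = 22
Feed A = 331 * 4 / 22 = 60.18 kg
Feed B = 331 * 18 / 22 = 270.82 kg

60.18 kg


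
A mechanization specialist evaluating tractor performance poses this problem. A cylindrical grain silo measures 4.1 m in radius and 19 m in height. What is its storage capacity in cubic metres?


V = pi * r^2 * h
  = pi * 4.1^2 * 19
  = pi * 16.81 * 19
  = 1003.39 m^3


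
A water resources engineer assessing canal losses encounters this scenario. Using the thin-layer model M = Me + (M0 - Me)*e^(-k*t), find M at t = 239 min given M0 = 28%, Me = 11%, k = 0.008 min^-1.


M = Me + (M0 - Me) * e^(-k*t)
  = 11 + (28 - 11) * e^(-0.008*239)
  = 11 + 17 * e^(-1.912)
  = 11 + 17 * 0.14778
  = 11 + 2.5123
  = 13.51%


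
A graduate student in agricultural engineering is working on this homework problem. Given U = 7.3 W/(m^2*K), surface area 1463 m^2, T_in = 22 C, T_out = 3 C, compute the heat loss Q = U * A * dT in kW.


dT = 22 - (3) = 19 K
Q = U * A * dT
  = 7.3 * 1463 * 19
  = 202918.10 W = 202.92 kW


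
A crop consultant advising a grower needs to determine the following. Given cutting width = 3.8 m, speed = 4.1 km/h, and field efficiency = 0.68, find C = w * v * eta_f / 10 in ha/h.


C = w * v * eta_f / 10
  = 3.8 * 4.1 * 0.68 / 10
  = 10.59 / 10
  = 1.06 ha/h


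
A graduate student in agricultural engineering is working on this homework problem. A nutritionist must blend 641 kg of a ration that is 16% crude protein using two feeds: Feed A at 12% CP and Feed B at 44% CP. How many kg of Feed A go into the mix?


parts_A = CP_b - target = 44 - 16 = 28
parts_B = target - CP_a = 16 - 12 = 4
total_parts = 28 + 4 = 32
Feed A = 641 * 28 / 32 = 560.88 kg
Feed B = 641 * 4 / 32 = 80.13 kg

560.88 kg


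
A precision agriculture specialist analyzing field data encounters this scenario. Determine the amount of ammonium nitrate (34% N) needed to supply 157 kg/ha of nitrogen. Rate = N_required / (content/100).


Rate = N_required / (N_content / 100)
     = 157 / (34 / 100)
     = 157 / 0.34
     = 461.76 kg/ha


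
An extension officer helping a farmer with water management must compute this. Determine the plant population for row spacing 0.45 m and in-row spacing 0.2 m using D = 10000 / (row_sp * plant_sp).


D = 10000 / (row_sp * plant_sp)
  = 10000 / (0.45 * 0.2)
  = 10000 / 0.0900
  = 111111.11 plants/ha


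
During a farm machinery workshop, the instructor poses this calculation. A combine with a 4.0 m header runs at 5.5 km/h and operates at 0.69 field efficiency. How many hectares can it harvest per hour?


C = w * v * eta_f / 10
  = 4.0 * 5.5 * 0.69 / 10
  = 15.18 / 10
  = 1.52 ha/h


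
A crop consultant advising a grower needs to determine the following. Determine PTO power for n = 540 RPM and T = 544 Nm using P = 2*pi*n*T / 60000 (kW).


P = 2*pi*n*T / 60000
  = 2*pi * 540 * 544 / 60000
  = 1845748.52 / 60000
  = 30.76 kW


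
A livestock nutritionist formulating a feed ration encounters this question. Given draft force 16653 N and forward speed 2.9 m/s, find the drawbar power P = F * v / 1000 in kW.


P = F * v / 1000
  = 16653 * 2.9 / 1000
  = 48293.70 / 1000
  = 48.29 kW


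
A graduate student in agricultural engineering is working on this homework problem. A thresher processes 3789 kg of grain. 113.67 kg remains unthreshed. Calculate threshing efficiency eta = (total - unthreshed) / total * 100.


eta = (total - unthreshed) / total * 100
    = (3789 - 113.67) / 3789 * 100
    = 3675.33 / 3789 * 100
    = 97%


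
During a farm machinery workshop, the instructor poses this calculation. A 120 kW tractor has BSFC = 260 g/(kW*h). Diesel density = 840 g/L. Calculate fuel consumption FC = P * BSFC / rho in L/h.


FC = P * BSFC / rho_fuel
   = 120 * 260 / 840
   = 31200 / 840
   = 37.14 L/h


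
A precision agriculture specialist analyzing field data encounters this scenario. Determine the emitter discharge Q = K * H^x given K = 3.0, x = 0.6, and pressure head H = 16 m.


Q = K * H^x
  = 3.0 * 16^0.6
  = 3.0 * 5.2780
  = 15.83 L/h


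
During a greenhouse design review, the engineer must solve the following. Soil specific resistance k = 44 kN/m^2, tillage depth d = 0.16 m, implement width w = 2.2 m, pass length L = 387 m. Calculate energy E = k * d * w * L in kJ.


E = k * d * w * L
  = 44 * 0.16 * 2.2 * 387
  = 5993.86 kJ


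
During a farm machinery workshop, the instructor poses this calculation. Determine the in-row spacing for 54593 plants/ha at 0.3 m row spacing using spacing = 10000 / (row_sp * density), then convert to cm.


spacing = 10000 / (row_sp * density)
        = 10000 / (0.3 * 54593)
        = 10000 / 16377.90
        = 0.61058 m = 61.06 cm


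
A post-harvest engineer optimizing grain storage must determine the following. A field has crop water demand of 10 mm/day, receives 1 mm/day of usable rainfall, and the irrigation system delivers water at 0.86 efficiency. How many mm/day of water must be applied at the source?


IWR = (ETc - Pe) / Ea
    = (10 - 1) / 0.86
    = 9 / 0.86
    = 10.47 mm/day


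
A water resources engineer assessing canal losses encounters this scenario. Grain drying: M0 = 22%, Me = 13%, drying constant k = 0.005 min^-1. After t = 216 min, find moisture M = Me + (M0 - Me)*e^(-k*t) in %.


M = Me + (M0 - Me) * e^(-k*t)
  = 13 + (22 - 13) * e^(-0.005*216)
  = 13 + 9 * e^(-1.080)
  = 13 + 9 * 0.33960
  = 13 + 3.0564
  = 16.06%


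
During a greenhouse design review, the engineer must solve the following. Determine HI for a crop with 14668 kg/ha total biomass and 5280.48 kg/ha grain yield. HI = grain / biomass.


HI = grain_yield / biomass
   = 5280.48 / 14668
   = 0.36


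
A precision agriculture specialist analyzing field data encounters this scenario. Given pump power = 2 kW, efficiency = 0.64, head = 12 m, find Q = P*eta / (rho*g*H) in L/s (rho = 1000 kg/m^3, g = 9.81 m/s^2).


Q = (P * 1000 * eta) / (rho * g * H)
  = (2 * 1000 * 0.64) / (1000 * 9.81 * 12)
  = 1280 / 117720
  = 0.01087 m^3/s = 10.87 L/s


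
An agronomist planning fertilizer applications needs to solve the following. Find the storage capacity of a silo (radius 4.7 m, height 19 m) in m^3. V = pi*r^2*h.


V = pi * r^2 * h
  = pi * 4.7^2 * 19
  = pi * 22.09 * 19
  = 1318.56 m^3


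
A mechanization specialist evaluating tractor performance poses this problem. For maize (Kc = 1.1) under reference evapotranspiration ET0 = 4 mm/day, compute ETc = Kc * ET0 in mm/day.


ETc = Kc * ET0
    = 1.1 * 4
    = 4.40 mm/day


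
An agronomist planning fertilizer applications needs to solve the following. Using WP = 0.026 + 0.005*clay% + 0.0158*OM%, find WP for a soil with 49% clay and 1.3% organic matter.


WP = 0.026 + 0.005*49 + 0.0158*1.3
   = 0.026 + 0.2450 + 0.0205
   = 0.2915


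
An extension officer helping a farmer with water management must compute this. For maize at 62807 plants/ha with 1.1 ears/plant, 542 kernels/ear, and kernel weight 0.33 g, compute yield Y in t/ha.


Y = density * ears * kernels * kw
  = 62807 * 1.1 * 542 * 0.33 g/ha
  = 12357026.02 g/ha
  = 12357.03 kg/ha = 12.36 t/ha


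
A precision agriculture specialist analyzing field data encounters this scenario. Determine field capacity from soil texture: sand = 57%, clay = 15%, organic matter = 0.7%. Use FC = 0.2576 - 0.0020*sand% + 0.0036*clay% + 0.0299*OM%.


FC = 0.2576 - 0.0020*57 + 0.0036*15 + 0.0299*0.7
   = 0.2576 - 0.1140 + 0.0540 + 0.0209
   = 0.2185


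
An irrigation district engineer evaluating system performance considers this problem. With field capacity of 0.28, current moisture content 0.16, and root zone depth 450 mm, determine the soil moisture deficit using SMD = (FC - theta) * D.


SMD = (FC - theta) * D
    = (0.28 - 0.16) * 450
    = 0.120 * 450
    = 54 mm


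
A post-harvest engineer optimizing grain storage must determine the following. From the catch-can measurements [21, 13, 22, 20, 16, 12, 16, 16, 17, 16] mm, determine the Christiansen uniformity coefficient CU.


xbar = 169 / 10 = 16.900
sum|xi - xbar| = 24.800
CU = 100 * (1 - 24.800 / (10 * 16.900))
   = 100 * (1 - 0.1467)
   = 85.33%


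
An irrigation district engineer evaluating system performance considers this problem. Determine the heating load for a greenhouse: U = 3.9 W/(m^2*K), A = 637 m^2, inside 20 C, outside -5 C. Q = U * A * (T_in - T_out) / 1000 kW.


dT = 20 - (-5) = 25 K
Q = U * A * dT
  = 3.9 * 637 * 25
  = 62107.50 W = 62.11 kW


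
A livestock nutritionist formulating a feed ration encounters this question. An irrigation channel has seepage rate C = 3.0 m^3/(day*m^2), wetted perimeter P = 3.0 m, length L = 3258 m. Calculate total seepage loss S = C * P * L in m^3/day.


S = C * P * L
  = 3.0 * 3.0 * 3258
  = 29322 m^3/day


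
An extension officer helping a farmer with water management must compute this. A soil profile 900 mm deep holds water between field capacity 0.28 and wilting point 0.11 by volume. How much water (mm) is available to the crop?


AW = (FC - WP) * D
   = (0.28 - 0.11) * 900
   = 0.17 * 900
   = 153 mm


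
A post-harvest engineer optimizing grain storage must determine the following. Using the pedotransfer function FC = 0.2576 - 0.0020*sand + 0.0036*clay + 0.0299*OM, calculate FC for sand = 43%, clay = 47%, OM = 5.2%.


FC = 0.2576 - 0.0020*43 + 0.0036*47 + 0.0299*5.2
   = 0.2576 - 0.0860 + 0.1692 + 0.1555
   = 0.4963


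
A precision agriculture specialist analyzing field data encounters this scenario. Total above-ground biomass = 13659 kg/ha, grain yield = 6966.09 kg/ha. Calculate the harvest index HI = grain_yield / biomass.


HI = grain_yield / biomass
   = 6966.09 / 13659
   = 0.51


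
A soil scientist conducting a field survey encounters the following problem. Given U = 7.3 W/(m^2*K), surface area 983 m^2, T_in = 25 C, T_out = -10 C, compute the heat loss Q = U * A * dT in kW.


dT = 25 - (-10) = 35 K
Q = U * A * dT
  = 7.3 * 983 * 35
  = 251156.50 W = 251.16 kW


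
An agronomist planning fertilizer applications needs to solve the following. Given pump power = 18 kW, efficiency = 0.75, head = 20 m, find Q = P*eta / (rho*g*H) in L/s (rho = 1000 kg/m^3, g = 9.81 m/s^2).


Q = (P * 1000 * eta) / (rho * g * H)
  = (18 * 1000 * 0.75) / (1000 * 9.81 * 20)
  = 13500 / 196200
  = 0.06881 m^3/s = 68.81 L/s


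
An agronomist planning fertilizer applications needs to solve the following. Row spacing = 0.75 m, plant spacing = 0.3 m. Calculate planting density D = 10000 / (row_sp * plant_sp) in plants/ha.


D = 10000 / (row_sp * plant_sp)
  = 10000 / (0.75 * 0.3)
  = 10000 / 0.2250
  = 44444.44 plants/ha


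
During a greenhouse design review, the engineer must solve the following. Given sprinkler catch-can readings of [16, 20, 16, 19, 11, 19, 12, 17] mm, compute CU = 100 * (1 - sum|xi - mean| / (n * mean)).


xbar = 130 / 8 = 16.250
sum|xi - xbar| = 20
CU = 100 * (1 - 20 / (8 * 16.250))
   = 100 * (1 - 0.1538)
   = 84.62%


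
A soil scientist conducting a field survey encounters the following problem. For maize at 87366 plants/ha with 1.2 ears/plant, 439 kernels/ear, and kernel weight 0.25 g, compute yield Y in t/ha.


Y = density * ears * kernels * kw
  = 87366 * 1.2 * 439 * 0.25 g/ha
  = 11506102.20 g/ha
  = 11506.10 kg/ha = 11.51 t/ha


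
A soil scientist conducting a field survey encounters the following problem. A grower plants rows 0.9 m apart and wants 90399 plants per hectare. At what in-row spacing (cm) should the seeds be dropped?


spacing = 10000 / (row_sp * density)
        = 10000 / (0.9 * 90399)
        = 10000 / 81359.10
        = 0.12291 m = 12.29 cm


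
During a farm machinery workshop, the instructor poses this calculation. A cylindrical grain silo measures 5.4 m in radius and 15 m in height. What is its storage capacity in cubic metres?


V = pi * r^2 * h
  = pi * 5.4^2 * 15
  = pi * 29.16 * 15
  = 1374.13 m^3


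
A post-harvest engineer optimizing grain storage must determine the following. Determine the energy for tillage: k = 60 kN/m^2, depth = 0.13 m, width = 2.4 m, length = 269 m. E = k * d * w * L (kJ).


E = k * d * w * L
  = 60 * 0.13 * 2.4 * 269
  = 5035.68 kJ


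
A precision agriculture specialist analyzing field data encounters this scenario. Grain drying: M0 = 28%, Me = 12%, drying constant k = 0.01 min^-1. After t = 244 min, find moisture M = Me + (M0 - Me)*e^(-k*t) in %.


M = Me + (M0 - Me) * e^(-k*t)
  = 12 + (28 - 12) * e^(-0.01*244)
  = 12 + 16 * e^(-2.440)
  = 12 + 16 * 0.08716
  = 12 + 1.3946
  = 13.39%


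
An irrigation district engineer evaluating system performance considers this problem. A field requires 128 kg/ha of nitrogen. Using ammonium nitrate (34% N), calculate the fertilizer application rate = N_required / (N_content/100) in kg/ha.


Rate = N_required / (N_content / 100)
     = 128 / (34 / 100)
     = 128 / 0.34
     = 376.47 kg/ha


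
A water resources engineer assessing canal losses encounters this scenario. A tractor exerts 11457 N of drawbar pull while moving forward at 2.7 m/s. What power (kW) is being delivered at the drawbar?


P = F * v / 1000
  = 11457 * 2.7 / 1000
  = 30933.90 / 1000
  = 30.93 kW


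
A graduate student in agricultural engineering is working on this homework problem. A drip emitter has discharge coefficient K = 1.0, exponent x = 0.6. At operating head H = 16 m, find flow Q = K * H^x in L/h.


Q = K * H^x
  = 1.0 * 16^0.6
  = 1.0 * 5.2780
  = 5.28 L/h


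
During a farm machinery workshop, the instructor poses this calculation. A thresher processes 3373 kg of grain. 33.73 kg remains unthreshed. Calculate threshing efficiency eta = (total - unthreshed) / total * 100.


eta = (total - unthreshed) / total * 100
    = (3373 - 33.73) / 3373 * 100
    = 3339.27 / 3373 * 100
    = 99%


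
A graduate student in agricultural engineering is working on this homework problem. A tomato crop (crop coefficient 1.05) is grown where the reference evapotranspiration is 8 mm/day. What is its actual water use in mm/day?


ETc = Kc * ET0
    = 1.05 * 8
    = 8.40 mm/day


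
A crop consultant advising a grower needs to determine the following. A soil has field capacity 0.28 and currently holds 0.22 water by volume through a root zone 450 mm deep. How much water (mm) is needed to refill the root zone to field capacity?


SMD = (FC - theta) * D
    = (0.28 - 0.22) * 450
    = 0.060 * 450
    = 27 mm


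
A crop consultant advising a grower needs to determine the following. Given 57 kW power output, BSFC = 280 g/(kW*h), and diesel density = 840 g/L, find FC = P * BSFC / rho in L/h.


FC = P * BSFC / rho_fuel
   = 57 * 280 / 840
   = 15960 / 840
   = 19 L/h


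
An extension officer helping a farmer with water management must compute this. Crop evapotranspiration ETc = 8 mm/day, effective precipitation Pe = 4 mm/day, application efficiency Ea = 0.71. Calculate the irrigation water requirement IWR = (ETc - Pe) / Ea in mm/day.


IWR = (ETc - Pe) / Ea
    = (8 - 4) / 0.71
    = 4 / 0.71
    = 5.63 mm/day


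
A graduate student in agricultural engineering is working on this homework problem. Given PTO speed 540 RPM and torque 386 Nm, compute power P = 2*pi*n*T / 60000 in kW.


P = 2*pi*n*T / 60000
  = 2*pi * 540 * 386 / 60000
  = 1309667.15 / 60000
  = 21.83 kW


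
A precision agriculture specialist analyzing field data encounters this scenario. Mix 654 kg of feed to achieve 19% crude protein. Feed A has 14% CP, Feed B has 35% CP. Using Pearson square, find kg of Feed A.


parts_A = CP_b - target = 35 - 19 = 16
parts_B = target - CP_a = 19 - 14 = 5
total_parts = 16 + 5 = 21
Feed A = 654 * 16 / 21 = 498.29 kg
Feed B = 654 * 5 / 21 = 155.71 kg

498.29 kg


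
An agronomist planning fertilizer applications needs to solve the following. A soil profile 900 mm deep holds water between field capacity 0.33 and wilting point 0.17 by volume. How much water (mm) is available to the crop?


AW = (FC - WP) * D
   = (0.33 - 0.17) * 900
   = 0.16 * 900
   = 144 mm


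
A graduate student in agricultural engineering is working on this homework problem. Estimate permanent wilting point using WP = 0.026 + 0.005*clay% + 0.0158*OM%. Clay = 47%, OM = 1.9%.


WP = 0.026 + 0.005*47 + 0.0158*1.9
   = 0.026 + 0.2350 + 0.0300
   = 0.2910


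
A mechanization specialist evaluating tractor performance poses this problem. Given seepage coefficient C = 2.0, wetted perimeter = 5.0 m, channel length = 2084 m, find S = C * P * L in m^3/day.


S = C * P * L
  = 2.0 * 5.0 * 2084
  = 20840 m^3/day


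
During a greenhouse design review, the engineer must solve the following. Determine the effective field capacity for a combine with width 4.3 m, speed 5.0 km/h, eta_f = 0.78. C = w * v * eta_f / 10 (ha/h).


C = w * v * eta_f / 10
  = 4.3 * 5.0 * 0.78 / 10
  = 16.77 / 10
  = 1.68 ha/h


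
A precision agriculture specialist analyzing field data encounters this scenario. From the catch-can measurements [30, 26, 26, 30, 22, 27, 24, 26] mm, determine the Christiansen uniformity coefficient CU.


xbar = 211 / 8 = 26.375
sum|xi - xbar| = 15.750
CU = 100 * (1 - 15.750 / (8 * 26.375))
   = 100 * (1 - 0.0746)
   = 92.54%


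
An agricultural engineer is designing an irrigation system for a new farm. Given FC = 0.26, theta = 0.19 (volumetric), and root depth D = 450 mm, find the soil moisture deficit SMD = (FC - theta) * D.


SMD = (FC - theta) * D
    = (0.26 - 0.19) * 450
    = 0.070 * 450
    = 31.50 mm


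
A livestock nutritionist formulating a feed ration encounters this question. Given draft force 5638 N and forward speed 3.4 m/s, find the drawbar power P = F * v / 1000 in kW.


P = F * v / 1000
  = 5638 * 3.4 / 1000
  = 19169.20 / 1000
  = 19.17 kW


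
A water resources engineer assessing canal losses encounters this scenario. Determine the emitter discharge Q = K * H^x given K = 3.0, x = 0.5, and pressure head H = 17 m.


Q = K * H^x
  = 3.0 * 17^0.5
  = 3.0 * 4.1231
  = 12.37 L/h


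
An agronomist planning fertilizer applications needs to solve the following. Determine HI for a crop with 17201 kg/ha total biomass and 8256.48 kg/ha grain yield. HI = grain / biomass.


HI = grain_yield / biomass
   = 8256.48 / 17201
   = 0.48


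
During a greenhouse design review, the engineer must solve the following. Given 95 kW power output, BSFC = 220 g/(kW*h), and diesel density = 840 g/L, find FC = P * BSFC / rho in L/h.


FC = P * BSFC / rho_fuel
   = 95 * 220 / 840
   = 20900 / 840
   = 24.88 L/h


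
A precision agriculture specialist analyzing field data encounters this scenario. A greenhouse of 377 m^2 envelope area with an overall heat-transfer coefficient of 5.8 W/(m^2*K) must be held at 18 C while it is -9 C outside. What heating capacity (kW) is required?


dT = 18 - (-9) = 27 K
Q = U * A * dT
  = 5.8 * 377 * 27
  = 59038.20 W = 59.04 kW


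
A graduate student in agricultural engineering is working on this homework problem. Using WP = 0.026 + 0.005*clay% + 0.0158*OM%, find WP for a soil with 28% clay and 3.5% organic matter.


WP = 0.026 + 0.005*28 + 0.0158*3.5
   = 0.026 + 0.1400 + 0.0553
   = 0.2213


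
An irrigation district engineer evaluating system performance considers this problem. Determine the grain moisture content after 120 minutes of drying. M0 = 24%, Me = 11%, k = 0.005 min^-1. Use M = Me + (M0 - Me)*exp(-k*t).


M = Me + (M0 - Me) * e^(-k*t)
  = 11 + (24 - 11) * e^(-0.005*120)
  = 11 + 13 * e^(-0.600)
  = 11 + 13 * 0.54881
  = 11 + 7.1346
  = 18.13%


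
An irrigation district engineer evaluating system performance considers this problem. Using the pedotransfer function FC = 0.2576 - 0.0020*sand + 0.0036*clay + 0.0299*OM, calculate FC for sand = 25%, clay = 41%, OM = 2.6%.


FC = 0.2576 - 0.0020*25 + 0.0036*41 + 0.0299*2.6
   = 0.2576 - 0.0500 + 0.1476 + 0.0777
   = 0.4329


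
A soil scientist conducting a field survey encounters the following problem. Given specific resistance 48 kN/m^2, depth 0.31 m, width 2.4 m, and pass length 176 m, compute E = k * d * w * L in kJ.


E = k * d * w * L
  = 48 * 0.31 * 2.4 * 176
  = 6285.31 kJ


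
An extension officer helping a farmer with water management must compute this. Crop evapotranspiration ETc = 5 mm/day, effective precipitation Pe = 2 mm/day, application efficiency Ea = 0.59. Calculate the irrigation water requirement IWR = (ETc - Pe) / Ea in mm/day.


IWR = (ETc - Pe) / Ea
    = (5 - 2) / 0.59
    = 3 / 0.59
    = 5.08 mm/day


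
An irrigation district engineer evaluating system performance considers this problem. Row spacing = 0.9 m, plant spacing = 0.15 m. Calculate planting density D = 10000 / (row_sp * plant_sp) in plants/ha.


D = 10000 / (row_sp * plant_sp)
  = 10000 / (0.9 * 0.15)
  = 10000 / 0.1350
  = 74074.07 plants/ha


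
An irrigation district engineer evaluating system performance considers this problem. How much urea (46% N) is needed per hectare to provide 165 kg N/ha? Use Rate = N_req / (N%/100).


Rate = N_required / (N_content / 100)
     = 165 / (46 / 100)
     = 165 / 0.46
     = 358.70 kg/ha


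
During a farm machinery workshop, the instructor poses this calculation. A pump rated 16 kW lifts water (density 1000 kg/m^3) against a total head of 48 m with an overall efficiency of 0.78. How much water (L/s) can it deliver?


Q = (P * 1000 * eta) / (rho * g * H)
  = (16 * 1000 * 0.78) / (1000 * 9.81 * 48)
  = 12480 / 470880
  = 0.02650 m^3/s = 26.50 L/s


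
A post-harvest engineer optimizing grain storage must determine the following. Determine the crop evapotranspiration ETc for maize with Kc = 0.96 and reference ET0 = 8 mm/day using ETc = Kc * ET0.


ETc = Kc * ET0
    = 0.96 * 8
    = 7.68 mm/day


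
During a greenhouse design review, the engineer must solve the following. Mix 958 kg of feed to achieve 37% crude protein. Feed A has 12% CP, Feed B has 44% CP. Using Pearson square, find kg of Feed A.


parts_A = CP_b - target = 44 - 37 = 7
parts_B = target - CP_a = 37 - 12 = 25
total_parts = 7 + 25 = 32
Feed A = 958 * 7 / 32 = 209.56 kg
Feed B = 958 * 25 / 32 = 748.44 kg

209.56 kg


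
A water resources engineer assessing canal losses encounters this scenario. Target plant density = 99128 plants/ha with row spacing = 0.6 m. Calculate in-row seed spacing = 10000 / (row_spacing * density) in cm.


spacing = 10000 / (row_sp * density)
        = 10000 / (0.6 * 99128)
        = 10000 / 59476.80
        = 0.16813 m = 16.81 cm


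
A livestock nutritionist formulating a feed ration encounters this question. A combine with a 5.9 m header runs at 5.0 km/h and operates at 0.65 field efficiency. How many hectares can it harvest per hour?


C = w * v * eta_f / 10
  = 5.9 * 5.0 * 0.65 / 10
  = 19.18 / 10
  = 1.92 ha/h


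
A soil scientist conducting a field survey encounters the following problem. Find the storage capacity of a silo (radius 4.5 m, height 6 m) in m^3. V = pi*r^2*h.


V = pi * r^2 * h
  = pi * 4.5^2 * 6
  = pi * 20.25 * 6
  = 381.70 m^3


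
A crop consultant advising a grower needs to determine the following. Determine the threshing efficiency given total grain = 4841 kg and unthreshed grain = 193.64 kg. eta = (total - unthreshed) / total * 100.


eta = (total - unthreshed) / total * 100
    = (4841 - 193.64) / 4841 * 100
    = 4647.36 / 4841 * 100
    = 96%


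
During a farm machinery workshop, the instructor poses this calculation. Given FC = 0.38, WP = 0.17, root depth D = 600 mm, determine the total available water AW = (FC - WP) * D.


AW = (FC - WP) * D
   = (0.38 - 0.17) * 600
   = 0.21 * 600
   = 126 mm


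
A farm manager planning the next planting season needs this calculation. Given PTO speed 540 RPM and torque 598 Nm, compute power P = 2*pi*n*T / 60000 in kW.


P = 2*pi*n*T / 60000
  = 2*pi * 540 * 598 / 60000
  = 2028966.20 / 60000
  = 33.82 kW


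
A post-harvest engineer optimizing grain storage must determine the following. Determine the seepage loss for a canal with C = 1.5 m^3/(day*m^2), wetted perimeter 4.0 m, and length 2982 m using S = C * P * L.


S = C * P * L
  = 1.5 * 4.0 * 2982
  = 17892 m^3/day


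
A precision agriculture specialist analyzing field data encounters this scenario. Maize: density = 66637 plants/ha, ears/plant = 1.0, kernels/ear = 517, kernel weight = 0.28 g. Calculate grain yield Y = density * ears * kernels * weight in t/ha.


Y = density * ears * kernels * kw
  = 66637 * 1.0 * 517 * 0.28 g/ha
  = 9646372.12 g/ha
  = 9646.37 kg/ha = 9.65 t/ha


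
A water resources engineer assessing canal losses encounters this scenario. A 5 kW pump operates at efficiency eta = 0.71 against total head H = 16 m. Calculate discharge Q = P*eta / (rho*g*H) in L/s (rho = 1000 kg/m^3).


Q = (P * 1000 * eta) / (rho * g * H)
  = (5 * 1000 * 0.71) / (1000 * 9.81 * 16)
  = 3550 / 156960
  = 0.02262 m^3/s = 22.62 L/s


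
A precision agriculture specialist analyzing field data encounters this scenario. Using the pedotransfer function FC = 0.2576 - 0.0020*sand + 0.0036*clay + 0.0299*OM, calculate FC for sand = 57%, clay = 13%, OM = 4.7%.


FC = 0.2576 - 0.0020*57 + 0.0036*13 + 0.0299*4.7
   = 0.2576 - 0.1140 + 0.0468 + 0.1405
   = 0.3309
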